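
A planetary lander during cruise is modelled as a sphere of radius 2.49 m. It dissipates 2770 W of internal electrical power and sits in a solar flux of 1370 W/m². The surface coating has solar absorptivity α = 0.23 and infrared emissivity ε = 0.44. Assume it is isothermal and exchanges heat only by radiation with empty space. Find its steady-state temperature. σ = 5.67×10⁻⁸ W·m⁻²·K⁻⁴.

At steady state, absorbed solar power + internal power = radiated power.
Absorbed: α·S·A_cross = 0.23·1370·19.48 = 6138 W (cross-section πr²).
Total input = 6138 + 2770 = 8908 W.
Radiated: εσ·A_surf·T⁴ with A_surf = 4πr² = 77.91 m².
T⁴ = 8908/(0.44·5.67×10⁻⁸·77.91) = 4.583×10⁹ K⁴.

T ≈ 260 K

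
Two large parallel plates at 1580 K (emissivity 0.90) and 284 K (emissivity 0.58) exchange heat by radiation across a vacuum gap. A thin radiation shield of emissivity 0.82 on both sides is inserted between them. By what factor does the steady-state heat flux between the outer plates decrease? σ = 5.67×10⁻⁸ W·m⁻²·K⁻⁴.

factor ≈ 1.78

Without shield: q₀ = σΔ(T⁴)/(1/ε₁+1/ε₂−1) with denominator 1.835.
With shield the two gaps are in series; the resistances add: (1/ε₁+1/ε_s−1)+(1/ε_s+1/ε₂−1) = 1.331+1.944 = 3.274.
Heat-flux ratio q₀/q = 3.274/1.835.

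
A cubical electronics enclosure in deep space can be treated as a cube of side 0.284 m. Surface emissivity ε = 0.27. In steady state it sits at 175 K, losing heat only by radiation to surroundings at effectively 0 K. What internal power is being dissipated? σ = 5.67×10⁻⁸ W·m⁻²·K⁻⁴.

P ≈ 6.95 W

Steady state: P = εσA T⁴.
A = 6L² = 0.4839 m²; T⁴ = (175)⁴ = 9.379×10⁸ K⁴.
P = 0.27 × 5.67×10⁻⁸ × 0.4839 × 9.379×10⁸.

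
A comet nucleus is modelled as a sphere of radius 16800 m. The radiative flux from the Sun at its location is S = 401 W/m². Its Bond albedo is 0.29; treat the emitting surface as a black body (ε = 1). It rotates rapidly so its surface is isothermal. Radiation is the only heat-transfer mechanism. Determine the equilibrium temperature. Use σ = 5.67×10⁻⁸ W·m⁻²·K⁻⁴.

T ≈ 188 K

At equilibrium, absorbed power = emitted power.
Absorbing cross-section = πr² = 8.867×10⁸ m²; emitting surface = 4πr² = 3.547×10⁹ m² (ratio 4).
(1−a)S·A_cross = εσ·A_surf·T⁴  ⇒  T⁴ = (1−a)S/(4σ).
T⁴ = 0.710·401/(4·5.67×10⁻⁸) = 1.255×10⁹ K⁴.
T = (1.255×10⁹)^(1/4).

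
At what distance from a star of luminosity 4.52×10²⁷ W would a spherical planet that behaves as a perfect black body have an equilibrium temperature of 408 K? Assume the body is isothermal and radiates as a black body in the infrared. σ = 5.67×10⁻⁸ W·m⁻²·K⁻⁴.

For an isothermal black-emitting sphere, (1−a)S·πr² = σ·4πr²·T⁴ ⇒ S = 4σT⁴/(1−a).
S = 4·5.67×10⁻⁸·(408)⁴/1.00 = 6285 W/m².
Flux falls as S = L/(4πd²), so d = √(L/(4πS)) = √(4.52×10²⁷/(4π·6285)).

d ≈ 2.39×10¹¹ m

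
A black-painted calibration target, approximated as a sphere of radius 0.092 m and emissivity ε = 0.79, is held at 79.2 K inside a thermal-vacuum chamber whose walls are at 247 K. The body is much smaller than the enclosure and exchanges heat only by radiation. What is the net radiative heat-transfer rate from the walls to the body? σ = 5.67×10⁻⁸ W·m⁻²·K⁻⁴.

P_net ≈ 17.5 W

For a small grey body in a large enclosure: P_net = εσA(T_body⁴ − T_wall⁴).
A = 4πr² = 0.1064 m²; T_body⁴ − T_wall⁴ = 3.935×10⁷ − 3.722×10⁹ = -3.683×10⁹ K⁴.
|P_net| = 0.79·5.67×10⁻⁸·0.1064·3.683×10⁹.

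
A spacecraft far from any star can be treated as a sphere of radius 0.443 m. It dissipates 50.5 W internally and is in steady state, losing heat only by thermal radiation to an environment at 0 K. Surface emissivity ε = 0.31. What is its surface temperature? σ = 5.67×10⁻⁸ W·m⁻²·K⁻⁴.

T ≈ 185 K

Steady state: internal power = radiated power, P = εσA T⁴.
Radiating area A = 4πr² = 2.466 m².
T⁴ = P/(εσA) = 50.5/(0.31·5.67×10⁻⁸·2.466) = 1.165×10⁹ K⁴.
T = (1.165×10⁹)^(1/4).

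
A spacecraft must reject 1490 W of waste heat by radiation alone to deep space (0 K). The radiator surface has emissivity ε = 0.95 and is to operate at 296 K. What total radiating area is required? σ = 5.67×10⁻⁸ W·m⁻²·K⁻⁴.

A ≈ 3.60 m²

P = εσA T⁴ ⇒ A = P/(εσT⁴).
T⁴ = 7.677×10⁹ K⁴.
A = 1490/(0.95 × 5.67×10⁻⁸ × 7.677×10⁹).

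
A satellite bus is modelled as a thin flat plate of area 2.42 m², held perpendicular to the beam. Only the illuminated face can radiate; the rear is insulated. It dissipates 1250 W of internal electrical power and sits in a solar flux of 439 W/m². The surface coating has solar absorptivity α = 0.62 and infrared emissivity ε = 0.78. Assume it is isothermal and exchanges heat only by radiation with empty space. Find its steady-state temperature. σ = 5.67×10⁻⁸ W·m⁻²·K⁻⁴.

T ≈ 365 K

At steady state, absorbed solar power + internal power = radiated power.
Absorbed: α·S·A_cross = 0.62·439·2.420 = 658.7 W (cross-section A).
Total input = 658.7 + 1250 = 1909 W.
Radiated: εσ·A_surf·T⁴ with A_surf = A = 2.420 m².
T⁴ = 1909/(0.78·5.67×10⁻⁸·2.420) = 1.783×10¹⁰ K⁴.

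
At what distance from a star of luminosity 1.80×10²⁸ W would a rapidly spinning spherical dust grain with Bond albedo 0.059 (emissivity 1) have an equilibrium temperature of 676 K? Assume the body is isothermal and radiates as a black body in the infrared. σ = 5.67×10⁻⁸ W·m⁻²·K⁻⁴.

For an isothermal black-emitting sphere, (1−a)S·πr² = σ·4πr²·T⁴ ⇒ S = 4σT⁴/(1−a).
S = 4·5.67×10⁻⁸·(676)⁴/0.941 = 50330 W/m².
Flux falls as S = L/(4πd²), so d = √(L/(4πS)) = √(1.80×10²⁸/(4π·50330)).

d ≈ 1.69×10¹¹ m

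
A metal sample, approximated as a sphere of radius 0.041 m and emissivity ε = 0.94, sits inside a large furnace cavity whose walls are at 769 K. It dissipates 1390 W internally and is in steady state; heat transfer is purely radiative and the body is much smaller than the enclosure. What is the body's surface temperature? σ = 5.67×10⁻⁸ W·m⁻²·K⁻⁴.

For a small grey body in a large enclosure, net radiated power = εσA(T⁴ − T_w⁴).
Steady state: P = εσA(T⁴ − T_w⁴) with A = 4πr² = 0.02112 m².
T⁴ = P/(εσA) + T_w⁴ = 1390/(0.94·5.67×10⁻⁸·0.02112) + (769)⁴
    = 1.235×10¹² + 3.497×10¹¹ = 1.584×10¹² K⁴.

T ≈ 1120 K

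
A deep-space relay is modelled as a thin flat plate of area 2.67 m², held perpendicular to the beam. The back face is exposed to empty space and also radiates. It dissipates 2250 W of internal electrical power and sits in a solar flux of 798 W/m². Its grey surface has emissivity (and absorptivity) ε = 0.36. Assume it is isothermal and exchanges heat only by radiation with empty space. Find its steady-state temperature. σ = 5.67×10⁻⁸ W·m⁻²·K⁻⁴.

At steady state, absorbed solar power + internal power = radiated power.
Absorbed: α·S·A_cross = 0.36·798·2.670 = 767.0 W (cross-section A).
Total input = 767.0 + 2250 = 3017 W.
Radiated: εσ·A_surf·T⁴ with A_surf = 2A = 5.340 m².
T⁴ = 3017/(0.36·5.67×10⁻⁸·5.340) = 2.768×10¹⁰ K⁴.

T ≈ 408 K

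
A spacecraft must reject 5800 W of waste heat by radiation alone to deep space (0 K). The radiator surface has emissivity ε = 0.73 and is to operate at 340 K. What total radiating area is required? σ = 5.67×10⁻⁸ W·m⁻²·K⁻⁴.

P = εσA T⁴ ⇒ A = P/(εσT⁴).
T⁴ = 1.336×10¹⁰ K⁴.
A = 5800/(0.73 × 5.67×10⁻⁸ × 1.336×10¹⁰).

A ≈ 10.5 m²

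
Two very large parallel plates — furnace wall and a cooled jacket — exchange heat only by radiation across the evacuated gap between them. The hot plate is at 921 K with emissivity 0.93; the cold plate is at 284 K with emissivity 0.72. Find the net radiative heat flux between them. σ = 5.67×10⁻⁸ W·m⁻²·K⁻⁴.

For two infinite grey parallel plates, q = σ(T₁⁴ − T₂⁴)/(1/ε₁ + 1/ε₂ − 1).
T₁⁴ − T₂⁴ = 7.195×10¹¹ − 6.505×10⁹ = 7.130×10¹¹ K⁴.
1/ε₁ + 1/ε₂ − 1 = 1.075 + 1.389 − 1 = 1.464.
q = 5.67×10⁻⁸ × 7.130×10¹¹ / 1.464.

q ≈ 27600 W/m²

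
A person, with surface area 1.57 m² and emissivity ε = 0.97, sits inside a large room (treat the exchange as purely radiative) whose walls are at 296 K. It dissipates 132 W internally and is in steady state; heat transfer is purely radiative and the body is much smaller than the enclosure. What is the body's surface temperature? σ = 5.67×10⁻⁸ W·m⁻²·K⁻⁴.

For a small grey body in a large enclosure, net radiated power = εσA(T⁴ − T_w⁴).
Steady state: P = εσA(T⁴ − T_w⁴) with A = 1.57 m².
T⁴ = P/(εσA) + T_w⁴ = 132/(0.97·5.67×10⁻⁸·1.570) + (296)⁴
    = 1.529×10⁹ + 7.677×10⁹ = 9.205×10⁹ K⁴.

T ≈ 310 K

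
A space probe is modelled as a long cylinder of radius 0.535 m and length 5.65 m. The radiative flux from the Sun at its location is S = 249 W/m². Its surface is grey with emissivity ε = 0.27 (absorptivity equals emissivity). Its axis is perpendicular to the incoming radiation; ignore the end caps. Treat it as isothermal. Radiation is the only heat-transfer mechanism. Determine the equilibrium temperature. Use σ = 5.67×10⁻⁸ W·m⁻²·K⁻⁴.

T ≈ 193 K

At equilibrium, absorbed power = emitted power.
Absorbing cross-section = 2rL = 6.046 m²; emitting surface = 2πrL = 18.99 m² (ratio π).
εS·A_cross = εσ·A_surf·T⁴  ⇒  T⁴ = S/(πσ)   (ε cancels).
T⁴ = 249/(π·5.67×10⁻⁸) = 1.398×10⁹ K⁴.
T = (1.398×10⁹)^(1/4).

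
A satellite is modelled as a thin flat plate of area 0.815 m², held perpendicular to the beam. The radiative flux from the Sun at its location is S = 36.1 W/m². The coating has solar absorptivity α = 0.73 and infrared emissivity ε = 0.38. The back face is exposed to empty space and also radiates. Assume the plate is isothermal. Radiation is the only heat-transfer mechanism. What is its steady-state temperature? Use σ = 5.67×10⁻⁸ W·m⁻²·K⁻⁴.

T ≈ 157 K

At equilibrium, absorbed power = emitted power.
Absorbing cross-section = A = 0.8150 m²; emitting surface = 2A = 1.630 m² (ratio 2).
αS·A_cross = εσ·A_surf·T⁴  ⇒  T⁴ = αS/(ε·2σ).
T⁴ = 0.730·36.1/(0.38·2·5.67×10⁻⁸) = 6.116×10⁸ K⁴.
T = (6.116×10⁸)^(1/4).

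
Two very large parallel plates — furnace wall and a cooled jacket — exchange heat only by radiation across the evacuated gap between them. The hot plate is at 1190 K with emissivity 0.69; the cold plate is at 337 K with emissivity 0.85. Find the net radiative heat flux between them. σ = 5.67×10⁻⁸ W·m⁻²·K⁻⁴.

q ≈ 69500 W/m²

For two infinite grey parallel plates, q = σ(T₁⁴ − T₂⁴)/(1/ε₁ + 1/ε₂ − 1).
T₁⁴ − T₂⁴ = 2.005×10¹² − 1.290×10¹⁰ = 1.992×10¹² K⁴.
1/ε₁ + 1/ε₂ − 1 = 1.449 + 1.176 − 1 = 1.626.
q = 5.67×10⁻⁸ × 1.992×10¹² / 1.626.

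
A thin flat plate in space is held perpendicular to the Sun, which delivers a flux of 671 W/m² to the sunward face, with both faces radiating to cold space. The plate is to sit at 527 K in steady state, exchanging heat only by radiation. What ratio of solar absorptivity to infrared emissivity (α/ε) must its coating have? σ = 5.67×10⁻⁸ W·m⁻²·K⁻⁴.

α/ε ≈ 13.0

Balance: αS·A = εσ·2A·T⁴ ⇒ α/ε = 2σT⁴/S.
α/ε = 2·5.67×10⁻⁸·(527)⁴/671 = 2·5.67×10⁻⁸·7.713×10¹⁰/671.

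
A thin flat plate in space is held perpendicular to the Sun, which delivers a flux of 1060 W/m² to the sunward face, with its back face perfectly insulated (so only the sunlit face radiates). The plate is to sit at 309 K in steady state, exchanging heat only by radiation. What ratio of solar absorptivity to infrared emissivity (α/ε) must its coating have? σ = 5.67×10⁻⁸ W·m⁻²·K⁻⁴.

α/ε ≈ 0.488

Balance: αS·A = εσ·1A·T⁴ ⇒ α/ε = σT⁴/S.
α/ε = 5.67×10⁻⁸·(309)⁴/1060 = 5.67×10⁻⁸·9.117×10⁹/1060.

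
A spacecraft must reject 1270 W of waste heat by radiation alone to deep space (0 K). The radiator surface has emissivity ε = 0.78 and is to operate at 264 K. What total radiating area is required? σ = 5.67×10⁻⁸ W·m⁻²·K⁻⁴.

P = εσA T⁴ ⇒ A = P/(εσT⁴).
T⁴ = 4.858×10⁹ K⁴.
A = 1270/(0.78 × 5.67×10⁻⁸ × 4.858×10⁹).

A ≈ 5.91 m²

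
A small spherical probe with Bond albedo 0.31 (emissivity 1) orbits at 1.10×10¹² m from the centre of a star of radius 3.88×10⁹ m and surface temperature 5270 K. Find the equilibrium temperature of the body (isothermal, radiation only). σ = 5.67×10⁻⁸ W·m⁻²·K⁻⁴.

The star's surface emits σT_*⁴; at distance d the flux is S = σT_*⁴(R_*/d)².
S = 5.67×10⁻⁸·(5270)⁴·(3.88×10⁹/1.10×10¹²)² = 544.1 W/m².
For an isothermal sphere T⁴ = (1−a)S/(4σ) = 1.655×10⁹ K⁴.

T ≈ 202 K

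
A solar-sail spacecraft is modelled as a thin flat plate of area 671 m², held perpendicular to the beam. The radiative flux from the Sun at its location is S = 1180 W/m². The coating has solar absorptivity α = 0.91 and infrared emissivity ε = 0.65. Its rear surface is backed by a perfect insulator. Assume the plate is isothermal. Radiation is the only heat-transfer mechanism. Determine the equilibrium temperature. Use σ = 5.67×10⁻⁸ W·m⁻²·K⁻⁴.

T ≈ 413 K

At equilibrium, absorbed power = emitted power.
Absorbing cross-section = A = 671.0 m²; emitting surface = A = 671.0 m² (ratio 1).
αS·A_cross = εσ·A_surf·T⁴  ⇒  T⁴ = αS/(ε·1σ).
T⁴ = 0.910·1180/(0.65·1·5.67×10⁻⁸) = 2.914×10¹⁰ K⁴.
T = (2.914×10¹⁰)^(1/4).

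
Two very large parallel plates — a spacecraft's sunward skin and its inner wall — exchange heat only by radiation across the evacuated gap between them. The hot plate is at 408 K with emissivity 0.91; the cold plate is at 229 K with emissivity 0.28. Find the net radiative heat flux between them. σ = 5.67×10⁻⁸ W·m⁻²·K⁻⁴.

q ≈ 386 W/m²

For two infinite grey parallel plates, q = σ(T₁⁴ − T₂⁴)/(1/ε₁ + 1/ε₂ − 1).
T₁⁴ − T₂⁴ = 2.771×10¹⁰ − 2.750×10⁹ = 2.496×10¹⁰ K⁴.
1/ε₁ + 1/ε₂ − 1 = 1.099 + 3.571 − 1 = 3.670.
q = 5.67×10⁻⁸ × 2.496×10¹⁰ / 3.670.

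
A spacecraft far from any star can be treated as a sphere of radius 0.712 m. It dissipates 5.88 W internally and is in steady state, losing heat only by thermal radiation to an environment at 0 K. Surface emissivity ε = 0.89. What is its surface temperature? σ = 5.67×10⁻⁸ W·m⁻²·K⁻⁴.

T ≈ 65.4 K

Steady state: internal power = radiated power, P = εσA T⁴.
Radiating area A = 4πr² = 6.370 m².
T⁴ = P/(εσA) = 5.88/(0.89·5.67×10⁻⁸·6.370) = 1.829×10⁷ K⁴.
T = (1.829×10⁷)^(1/4).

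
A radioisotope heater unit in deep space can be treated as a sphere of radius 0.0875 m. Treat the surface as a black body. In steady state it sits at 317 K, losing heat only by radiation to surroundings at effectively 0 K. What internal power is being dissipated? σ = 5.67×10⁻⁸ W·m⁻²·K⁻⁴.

P ≈ 55.1 W

Steady state: P = εσA T⁴.
A = 4πr² = 0.09621 m²; T⁴ = (317)⁴ = 1.010×10¹⁰ K⁴.
P = 1.0 × 5.67×10⁻⁸ × 0.09621 × 1.010×10¹⁰.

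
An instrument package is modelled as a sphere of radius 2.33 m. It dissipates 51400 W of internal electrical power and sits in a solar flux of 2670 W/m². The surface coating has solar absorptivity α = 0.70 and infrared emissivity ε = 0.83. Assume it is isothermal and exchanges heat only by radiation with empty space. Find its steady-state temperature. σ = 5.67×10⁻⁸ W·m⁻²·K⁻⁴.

T ≈ 401 K

At steady state, absorbed solar power + internal power = radiated power.
Absorbed: α·S·A_cross = 0.70·2670·17.06 = 31880 W (cross-section πr²).
Total input = 31880 + 51400 = 83280 W.
Radiated: εσ·A_surf·T⁴ with A_surf = 4πr² = 68.22 m².
T⁴ = 83280/(0.83·5.67×10⁻⁸·68.22) = 2.594×10¹⁰ K⁴.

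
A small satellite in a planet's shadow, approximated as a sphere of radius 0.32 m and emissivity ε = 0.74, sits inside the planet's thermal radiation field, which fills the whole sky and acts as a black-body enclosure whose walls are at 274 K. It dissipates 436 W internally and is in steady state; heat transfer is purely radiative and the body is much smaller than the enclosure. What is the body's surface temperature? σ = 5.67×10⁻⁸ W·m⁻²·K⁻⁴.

T ≈ 342 K

For a small grey body in a large enclosure, net radiated power = εσA(T⁴ − T_w⁴).
Steady state: P = εσA(T⁴ − T_w⁴) with A = 4πr² = 1.287 m².
T⁴ = P/(εσA) + T_w⁴ = 436/(0.74·5.67×10⁻⁸·1.287) + (274)⁴
    = 8.075×10⁹ + 5.636×10⁹ = 1.371×10¹⁰ K⁴.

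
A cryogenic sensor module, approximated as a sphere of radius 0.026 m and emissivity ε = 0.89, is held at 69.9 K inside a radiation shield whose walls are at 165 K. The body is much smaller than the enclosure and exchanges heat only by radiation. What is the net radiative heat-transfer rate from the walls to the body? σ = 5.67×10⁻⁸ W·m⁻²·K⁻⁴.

For a small grey body in a large enclosure: P_net = εσA(T_body⁴ − T_wall⁴).
A = 4πr² = 0.008495 m²; T_body⁴ − T_wall⁴ = 2.387×10⁷ − 7.412×10⁸ = -7.173×10⁸ K⁴.
|P_net| = 0.89·5.67×10⁻⁸·0.008495·7.173×10⁸.

P_net ≈ 0.308 W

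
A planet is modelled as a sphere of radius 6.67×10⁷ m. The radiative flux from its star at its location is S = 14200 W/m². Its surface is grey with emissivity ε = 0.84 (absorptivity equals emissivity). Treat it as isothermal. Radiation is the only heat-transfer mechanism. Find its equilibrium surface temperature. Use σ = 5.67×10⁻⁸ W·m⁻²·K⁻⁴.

At equilibrium, absorbed power = emitted power.
Absorbing cross-section = πr² = 1.398×10¹⁶ m²; emitting surface = 4πr² = 5.591×10¹⁶ m² (ratio 4).
εS·A_cross = εσ·A_surf·T⁴  ⇒  T⁴ = S/(4σ)   (ε cancels).
T⁴ = 14200/(4·5.67×10⁻⁸) = 6.261×10¹⁰ K⁴.
T = (6.261×10¹⁰)^(1/4).

T ≈ 500 K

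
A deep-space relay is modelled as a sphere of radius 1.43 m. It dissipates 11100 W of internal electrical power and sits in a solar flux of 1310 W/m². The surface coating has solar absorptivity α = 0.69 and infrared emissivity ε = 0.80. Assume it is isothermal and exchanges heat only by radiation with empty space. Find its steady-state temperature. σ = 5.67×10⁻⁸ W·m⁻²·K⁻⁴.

T ≈ 347 K

At steady state, absorbed solar power + internal power = radiated power.
Absorbed: α·S·A_cross = 0.69·1310·6.424 = 5807 W (cross-section πr²).
Total input = 5807 + 11100 = 16910 W.
Radiated: εσ·A_surf·T⁴ with A_surf = 4πr² = 25.70 m².
T⁴ = 16910/(0.80·5.67×10⁻⁸·25.70) = 1.450×10¹⁰ K⁴.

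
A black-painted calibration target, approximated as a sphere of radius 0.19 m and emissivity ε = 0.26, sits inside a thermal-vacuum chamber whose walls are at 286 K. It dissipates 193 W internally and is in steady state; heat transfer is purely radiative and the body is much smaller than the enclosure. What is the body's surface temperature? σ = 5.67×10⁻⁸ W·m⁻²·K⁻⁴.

For a small grey body in a large enclosure, net radiated power = εσA(T⁴ − T_w⁴).
Steady state: P = εσA(T⁴ − T_w⁴) with A = 4πr² = 0.4536 m².
T⁴ = P/(εσA) + T_w⁴ = 193/(0.26·5.67×10⁻⁸·0.4536) + (286)⁴
    = 2.886×10¹⁰ + 6.691×10⁹ = 3.555×10¹⁰ K⁴.

T ≈ 434 K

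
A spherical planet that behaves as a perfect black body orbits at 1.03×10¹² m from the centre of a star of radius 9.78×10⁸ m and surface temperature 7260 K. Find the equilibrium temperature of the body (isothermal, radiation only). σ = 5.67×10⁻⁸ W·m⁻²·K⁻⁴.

T ≈ 158 K

The star's surface emits σT_*⁴; at distance d the flux is S = σT_*⁴(R_*/d)².
S = 5.67×10⁻⁸·(7260)⁴·(9.78×10⁸/1.03×10¹²)² = 142.0 W/m².
For an isothermal sphere T⁴ = (1−a)S/(4σ) = 6.262×10⁸ K⁴.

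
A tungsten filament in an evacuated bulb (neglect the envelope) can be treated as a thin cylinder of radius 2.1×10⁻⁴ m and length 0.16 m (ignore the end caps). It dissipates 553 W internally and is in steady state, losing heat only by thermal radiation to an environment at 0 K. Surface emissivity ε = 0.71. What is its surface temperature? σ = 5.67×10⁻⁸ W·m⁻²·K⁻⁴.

Steady state: internal power = radiated power, P = εσA T⁴.
Radiating area A = 2πrL = 2.111×10⁻⁴ m².
T⁴ = P/(εσA) = 553/(0.71·5.67×10⁻⁸·2.111×10⁻⁴) = 6.507×10¹³ K⁴.
T = (6.507×10¹³)^(1/4).

T ≈ 2840 K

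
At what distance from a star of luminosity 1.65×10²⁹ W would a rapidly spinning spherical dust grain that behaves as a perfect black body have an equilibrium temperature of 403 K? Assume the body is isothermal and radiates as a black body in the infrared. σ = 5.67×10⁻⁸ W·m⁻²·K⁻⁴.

d ≈ 1.48×10¹² m

For an isothermal black-emitting sphere, (1−a)S·πr² = σ·4πr²·T⁴ ⇒ S = 4σT⁴/(1−a).
S = 4·5.67×10⁻⁸·(403)⁴/1.00 = 5982 W/m².
Flux falls as S = L/(4πd²), so d = √(L/(4πS)) = √(1.65×10²⁹/(4π·5982)).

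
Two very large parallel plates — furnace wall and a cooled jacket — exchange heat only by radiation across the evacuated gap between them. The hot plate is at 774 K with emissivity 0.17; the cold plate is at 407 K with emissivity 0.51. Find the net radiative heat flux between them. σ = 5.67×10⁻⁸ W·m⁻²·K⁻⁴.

For two infinite grey parallel plates, q = σ(T₁⁴ − T₂⁴)/(1/ε₁ + 1/ε₂ − 1).
T₁⁴ − T₂⁴ = 3.589×10¹¹ − 2.744×10¹⁰ = 3.315×10¹¹ K⁴.
1/ε₁ + 1/ε₂ − 1 = 5.882 + 1.961 − 1 = 6.843.
q = 5.67×10⁻⁸ × 3.315×10¹¹ / 6.843.

q ≈ 2750 W/m²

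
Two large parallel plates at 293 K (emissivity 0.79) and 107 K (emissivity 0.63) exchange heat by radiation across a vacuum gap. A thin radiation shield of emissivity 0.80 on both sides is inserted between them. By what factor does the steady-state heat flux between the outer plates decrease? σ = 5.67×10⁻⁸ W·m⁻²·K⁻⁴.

Without shield: q₀ = σΔ(T⁴)/(1/ε₁+1/ε₂−1) with denominator 1.853.
With shield the two gaps are in series; the resistances add: (1/ε₁+1/ε_s−1)+(1/ε_s+1/ε₂−1) = 1.516+1.837 = 3.353.
Heat-flux ratio q₀/q = 3.353/1.853.

factor ≈ 1.81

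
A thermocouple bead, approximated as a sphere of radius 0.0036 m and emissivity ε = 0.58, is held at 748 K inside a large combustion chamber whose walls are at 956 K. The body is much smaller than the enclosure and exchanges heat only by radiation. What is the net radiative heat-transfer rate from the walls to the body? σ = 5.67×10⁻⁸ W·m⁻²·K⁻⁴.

P_net ≈ 2.80 W

For a small grey body in a large enclosure: P_net = εσA(T_body⁴ − T_wall⁴).
A = 4πr² = 1.629×10⁻⁴ m²; T_body⁴ − T_wall⁴ = 3.130×10¹¹ − 8.353×10¹¹ = -5.222×10¹¹ K⁴.
|P_net| = 0.58·5.67×10⁻⁸·1.629×10⁻⁴·5.222×10¹¹.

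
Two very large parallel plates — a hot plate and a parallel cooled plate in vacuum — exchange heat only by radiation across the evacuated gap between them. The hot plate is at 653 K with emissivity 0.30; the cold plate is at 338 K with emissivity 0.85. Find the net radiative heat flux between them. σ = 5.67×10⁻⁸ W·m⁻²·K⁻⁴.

For two infinite grey parallel plates, q = σ(T₁⁴ − T₂⁴)/(1/ε₁ + 1/ε₂ − 1).
T₁⁴ − T₂⁴ = 1.818×10¹¹ − 1.305×10¹⁰ = 1.688×10¹¹ K⁴.
1/ε₁ + 1/ε₂ − 1 = 3.333 + 1.176 − 1 = 3.510.
q = 5.67×10⁻⁸ × 1.688×10¹¹ / 3.510.

q ≈ 2730 W/m²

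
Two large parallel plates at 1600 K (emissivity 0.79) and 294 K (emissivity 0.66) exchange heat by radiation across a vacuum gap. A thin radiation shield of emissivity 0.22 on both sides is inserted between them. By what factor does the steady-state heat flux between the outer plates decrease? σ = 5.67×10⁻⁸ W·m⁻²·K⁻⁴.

factor ≈ 5.54

Without shield: q₀ = σΔ(T⁴)/(1/ε₁+1/ε₂−1) with denominator 1.781.
With shield the two gaps are in series; the resistances add: (1/ε₁+1/ε_s−1)+(1/ε_s+1/ε₂−1) = 4.811+5.061 = 9.872.
Heat-flux ratio q₀/q = 9.872/1.781.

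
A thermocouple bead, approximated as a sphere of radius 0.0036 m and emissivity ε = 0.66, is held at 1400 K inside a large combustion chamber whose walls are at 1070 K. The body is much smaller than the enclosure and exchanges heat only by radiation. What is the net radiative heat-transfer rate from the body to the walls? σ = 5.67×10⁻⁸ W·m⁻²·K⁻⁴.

For a small grey body in a large enclosure: P_net = εσA(T_body⁴ − T_wall⁴).
A = 4πr² = 1.629×10⁻⁴ m²; T_body⁴ − T_wall⁴ = 3.842×10¹² − 1.311×10¹² = 2.531×10¹² K⁴.
|P_net| = 0.66·5.67×10⁻⁸·1.629×10⁻⁴·2.531×10¹².

P_net ≈ 15.4 W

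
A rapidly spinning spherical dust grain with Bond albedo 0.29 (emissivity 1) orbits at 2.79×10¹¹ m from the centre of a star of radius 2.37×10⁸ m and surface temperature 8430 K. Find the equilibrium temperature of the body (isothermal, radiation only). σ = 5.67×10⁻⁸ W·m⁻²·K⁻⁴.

The star's surface emits σT_*⁴; at distance d the flux is S = σT_*⁴(R_*/d)².
S = 5.67×10⁻⁸·(8430)⁴·(2.37×10⁸/2.79×10¹¹)² = 206.6 W/m².
For an isothermal sphere T⁴ = (1−a)S/(4σ) = 6.468×10⁸ K⁴.

T ≈ 159 K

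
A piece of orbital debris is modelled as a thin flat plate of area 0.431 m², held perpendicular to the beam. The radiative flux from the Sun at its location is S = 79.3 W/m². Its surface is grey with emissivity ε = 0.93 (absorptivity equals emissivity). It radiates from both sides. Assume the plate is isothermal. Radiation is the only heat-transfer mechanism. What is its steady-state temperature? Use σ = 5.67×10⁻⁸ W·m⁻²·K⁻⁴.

At equilibrium, absorbed power = emitted power.
Absorbing cross-section = A = 0.4310 m²; emitting surface = 2A = 0.8620 m² (ratio 2).
εS·A_cross = εσ·A_surf·T⁴  ⇒  T⁴ = S/(2σ)   (ε cancels).
T⁴ = 79.3/(2·5.67×10⁻⁸) = 6.993×10⁸ K⁴.
T = (6.993×10⁸)^(1/4).

T ≈ 163 K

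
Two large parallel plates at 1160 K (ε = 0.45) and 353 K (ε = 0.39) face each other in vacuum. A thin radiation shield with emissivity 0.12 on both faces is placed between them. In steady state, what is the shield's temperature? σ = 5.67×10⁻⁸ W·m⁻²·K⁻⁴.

In steady state the net flux on the hot side equals that on the cold side.
σ(T₁⁴−T_s⁴)/D₁ = σ(T_s⁴−T₂⁴)/D₂, with D₁ = 1/ε₁+1/ε_s−1 = 9.556, D₂ = 1/ε_s+1/ε₂−1 = 9.897.
Solve for T_s⁴: T_s⁴ = (D₂·T₁⁴ + D₁·T₂⁴)/(D₁+D₂) = 9.289×10¹¹ K⁴.

T_s ≈ 982 K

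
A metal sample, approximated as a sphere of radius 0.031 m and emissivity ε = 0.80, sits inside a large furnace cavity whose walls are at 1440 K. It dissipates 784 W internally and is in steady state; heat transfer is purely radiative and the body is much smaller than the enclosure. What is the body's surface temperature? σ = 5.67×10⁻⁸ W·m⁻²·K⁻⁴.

For a small grey body in a large enclosure, net radiated power = εσA(T⁴ − T_w⁴).
Steady state: P = εσA(T⁴ − T_w⁴) with A = 4πr² = 0.01208 m².
T⁴ = P/(εσA) + T_w⁴ = 784/(0.80·5.67×10⁻⁸·0.01208) + (1440)⁴
    = 1.431×10¹² + 4.300×10¹² = 5.731×10¹² K⁴.

T ≈ 1550 K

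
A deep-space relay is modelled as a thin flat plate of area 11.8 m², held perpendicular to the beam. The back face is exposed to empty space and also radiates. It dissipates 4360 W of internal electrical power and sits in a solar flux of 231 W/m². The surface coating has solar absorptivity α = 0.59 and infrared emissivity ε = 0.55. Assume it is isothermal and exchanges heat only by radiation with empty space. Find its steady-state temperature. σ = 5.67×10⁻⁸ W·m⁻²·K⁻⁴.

At steady state, absorbed solar power + internal power = radiated power.
Absorbed: α·S·A_cross = 0.59·231·11.80 = 1608 W (cross-section A).
Total input = 1608 + 4360 = 5968 W.
Radiated: εσ·A_surf·T⁴ with A_surf = 2A = 23.60 m².
T⁴ = 5968/(0.55·5.67×10⁻⁸·23.60) = 8.109×10⁹ K⁴.

T ≈ 300 K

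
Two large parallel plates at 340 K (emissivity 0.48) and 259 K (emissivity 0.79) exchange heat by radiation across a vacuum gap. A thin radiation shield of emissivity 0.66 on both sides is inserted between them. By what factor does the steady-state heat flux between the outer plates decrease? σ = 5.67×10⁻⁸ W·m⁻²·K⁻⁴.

factor ≈ 1.86

Without shield: q₀ = σΔ(T⁴)/(1/ε₁+1/ε₂−1) with denominator 2.349.
With shield the two gaps are in series; the resistances add: (1/ε₁+1/ε_s−1)+(1/ε_s+1/ε₂−1) = 2.598+1.781 = 4.379.
Heat-flux ratio q₀/q = 4.379/2.349.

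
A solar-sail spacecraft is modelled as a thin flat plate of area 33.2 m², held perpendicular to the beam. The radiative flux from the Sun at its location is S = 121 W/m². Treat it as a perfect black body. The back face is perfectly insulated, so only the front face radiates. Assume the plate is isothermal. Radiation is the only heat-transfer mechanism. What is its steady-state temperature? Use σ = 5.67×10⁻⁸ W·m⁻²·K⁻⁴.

At equilibrium, absorbed power = emitted power.
Absorbing cross-section = A = 33.20 m²; emitting surface = A = 33.20 m² (ratio 1).
S·A_cross = εσ·A_surf·T⁴  ⇒  T⁴ = S/(1σ).
T⁴ = 1.00·121/(1·5.67×10⁻⁸) = 2.134×10⁹ K⁴.
T = (2.134×10⁹)^(1/4).

T ≈ 215 K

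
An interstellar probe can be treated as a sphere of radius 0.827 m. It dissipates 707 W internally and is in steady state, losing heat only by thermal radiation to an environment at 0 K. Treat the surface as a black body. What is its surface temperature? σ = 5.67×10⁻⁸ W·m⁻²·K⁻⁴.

T ≈ 195 K

Steady state: internal power = radiated power, P = εσA T⁴.
Radiating area A = 4πr² = 8.595 m².
T⁴ = P/(εσA) = 707/(1.0·5.67×10⁻⁸·8.595) = 1.451×10⁹ K⁴.
T = (1.451×10⁹)^(1/4).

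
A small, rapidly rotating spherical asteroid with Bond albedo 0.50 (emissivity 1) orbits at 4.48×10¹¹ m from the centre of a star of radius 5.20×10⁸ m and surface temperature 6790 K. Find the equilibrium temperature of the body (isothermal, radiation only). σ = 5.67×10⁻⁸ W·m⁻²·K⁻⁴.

The star's surface emits σT_*⁴; at distance d the flux is S = σT_*⁴(R_*/d)².
S = 5.67×10⁻⁸·(6790)⁴·(5.20×10⁸/4.48×10¹¹)² = 162.4 W/m².
For an isothermal sphere T⁴ = (1−a)S/(4σ) = 3.580×10⁸ K⁴.

T ≈ 138 K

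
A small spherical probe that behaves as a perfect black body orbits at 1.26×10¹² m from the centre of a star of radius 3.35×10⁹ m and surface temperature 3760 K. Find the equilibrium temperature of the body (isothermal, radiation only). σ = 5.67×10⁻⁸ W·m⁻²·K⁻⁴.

T ≈ 137 K

The star's surface emits σT_*⁴; at distance d the flux is S = σT_*⁴(R_*/d)².
S = 5.67×10⁻⁸·(3760)⁴·(3.35×10⁹/1.26×10¹²)² = 80.11 W/m².
For an isothermal sphere T⁴ = (1−a)S/(4σ) = 3.532×10⁸ K⁴.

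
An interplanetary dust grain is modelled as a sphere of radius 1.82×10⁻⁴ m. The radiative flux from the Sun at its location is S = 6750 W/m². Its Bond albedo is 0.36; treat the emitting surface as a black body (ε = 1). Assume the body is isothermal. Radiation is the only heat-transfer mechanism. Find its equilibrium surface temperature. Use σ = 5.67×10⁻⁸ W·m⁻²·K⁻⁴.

T ≈ 372 K

At equilibrium, absorbed power = emitted power.
Absorbing cross-section = πr² = 1.041×10⁻⁷ m²; emitting surface = 4πr² = 4.162×10⁻⁷ m² (ratio 4).
(1−a)S·A_cross = εσ·A_surf·T⁴  ⇒  T⁴ = (1−a)S/(4σ).
T⁴ = 0.640·6750/(4·5.67×10⁻⁸) = 1.905×10¹⁰ K⁴.
T = (1.905×10¹⁰)^(1/4).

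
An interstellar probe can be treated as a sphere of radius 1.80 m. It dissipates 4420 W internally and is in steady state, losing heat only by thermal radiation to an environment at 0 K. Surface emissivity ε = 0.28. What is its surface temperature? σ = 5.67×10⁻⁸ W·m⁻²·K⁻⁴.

T ≈ 288 K

Steady state: internal power = radiated power, P = εσA T⁴.
Radiating area A = 4πr² = 40.72 m².
T⁴ = P/(εσA) = 4420/(0.28·5.67×10⁻⁸·40.72) = 6.838×10⁹ K⁴.
T = (6.838×10⁹)^(1/4).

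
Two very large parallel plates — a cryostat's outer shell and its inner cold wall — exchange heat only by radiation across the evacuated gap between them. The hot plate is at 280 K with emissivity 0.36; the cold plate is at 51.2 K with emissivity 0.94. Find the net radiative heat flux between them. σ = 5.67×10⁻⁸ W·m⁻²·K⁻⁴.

q ≈ 123 W/m²

For two infinite grey parallel plates, q = σ(T₁⁴ − T₂⁴)/(1/ε₁ + 1/ε₂ − 1).
T₁⁴ − T₂⁴ = 6.147×10⁹ − 6.872×10⁶ = 6.140×10⁹ K⁴.
1/ε₁ + 1/ε₂ − 1 = 2.778 + 1.064 − 1 = 2.842.
q = 5.67×10⁻⁸ × 6.140×10⁹ / 2.842.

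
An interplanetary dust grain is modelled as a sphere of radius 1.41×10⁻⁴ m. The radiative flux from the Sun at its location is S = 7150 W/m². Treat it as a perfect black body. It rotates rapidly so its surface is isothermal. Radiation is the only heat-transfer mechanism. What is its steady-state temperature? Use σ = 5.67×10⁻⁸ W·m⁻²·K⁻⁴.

At equilibrium, absorbed power = emitted power.
Absorbing cross-section = πr² = 6.246×10⁻⁸ m²; emitting surface = 4πr² = 2.498×10⁻⁷ m² (ratio 4).
S·A_cross = εσ·A_surf·T⁴  ⇒  T⁴ = S/(4σ).
T⁴ = 1.00·7150/(4·5.67×10⁻⁸) = 3.153×10¹⁰ K⁴.
T = (3.153×10¹⁰)^(1/4).

T ≈ 421 K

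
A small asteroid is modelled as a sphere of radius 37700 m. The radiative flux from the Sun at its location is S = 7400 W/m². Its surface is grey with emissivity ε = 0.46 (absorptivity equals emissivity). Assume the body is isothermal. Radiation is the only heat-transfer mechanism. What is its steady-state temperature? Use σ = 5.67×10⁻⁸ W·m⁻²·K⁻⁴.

At equilibrium, absorbed power = emitted power.
Absorbing cross-section = πr² = 4.465×10⁹ m²; emitting surface = 4πr² = 1.786×10¹⁰ m² (ratio 4).
εS·A_cross = εσ·A_surf·T⁴  ⇒  T⁴ = S/(4σ)   (ε cancels).
T⁴ = 7400/(4·5.67×10⁻⁸) = 3.263×10¹⁰ K⁴.
T = (3.263×10¹⁰)^(1/4).

T ≈ 425 K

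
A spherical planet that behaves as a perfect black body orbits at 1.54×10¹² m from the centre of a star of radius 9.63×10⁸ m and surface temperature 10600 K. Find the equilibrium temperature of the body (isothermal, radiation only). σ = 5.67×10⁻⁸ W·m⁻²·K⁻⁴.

T ≈ 187 K

The star's surface emits σT_*⁴; at distance d the flux is S = σT_*⁴(R_*/d)².
S = 5.67×10⁻⁸·(10600)⁴·(9.63×10⁸/1.54×10¹²)² = 279.9 W/m².
For an isothermal sphere T⁴ = (1−a)S/(4σ) = 1.234×10⁹ K⁴.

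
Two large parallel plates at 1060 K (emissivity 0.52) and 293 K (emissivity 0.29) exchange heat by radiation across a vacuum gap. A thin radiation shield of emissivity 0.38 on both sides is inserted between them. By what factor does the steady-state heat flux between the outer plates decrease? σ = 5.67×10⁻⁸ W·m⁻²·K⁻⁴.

Without shield: q₀ = σΔ(T⁴)/(1/ε₁+1/ε₂−1) with denominator 4.371.
With shield the two gaps are in series; the resistances add: (1/ε₁+1/ε_s−1)+(1/ε_s+1/ε₂−1) = 3.555+5.080 = 8.635.
Heat-flux ratio q₀/q = 8.635/4.371.

factor ≈ 1.98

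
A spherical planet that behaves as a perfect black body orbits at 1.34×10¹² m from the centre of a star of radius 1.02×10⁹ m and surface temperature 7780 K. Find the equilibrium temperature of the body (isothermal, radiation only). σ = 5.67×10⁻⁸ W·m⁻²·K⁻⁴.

T ≈ 152 K

The star's surface emits σT_*⁴; at distance d the flux is S = σT_*⁴(R_*/d)².
S = 5.67×10⁻⁸·(7780)⁴·(1.02×10⁹/1.34×10¹²)² = 120.4 W/m².
For an isothermal sphere T⁴ = (1−a)S/(4σ) = 5.307×10⁸ K⁴.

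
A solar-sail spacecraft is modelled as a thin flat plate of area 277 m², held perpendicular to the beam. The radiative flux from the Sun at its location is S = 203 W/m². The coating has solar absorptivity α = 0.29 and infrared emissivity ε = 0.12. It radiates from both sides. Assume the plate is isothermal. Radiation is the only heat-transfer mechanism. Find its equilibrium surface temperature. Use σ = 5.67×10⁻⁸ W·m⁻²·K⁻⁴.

At equilibrium, absorbed power = emitted power.
Absorbing cross-section = A = 277.0 m²; emitting surface = 2A = 554.0 m² (ratio 2).
αS·A_cross = εσ·A_surf·T⁴  ⇒  T⁴ = αS/(ε·2σ).
T⁴ = 0.290·203/(0.12·2·5.67×10⁻⁸) = 4.326×10⁹ K⁴.
T = (4.326×10⁹)^(1/4).

T ≈ 256 K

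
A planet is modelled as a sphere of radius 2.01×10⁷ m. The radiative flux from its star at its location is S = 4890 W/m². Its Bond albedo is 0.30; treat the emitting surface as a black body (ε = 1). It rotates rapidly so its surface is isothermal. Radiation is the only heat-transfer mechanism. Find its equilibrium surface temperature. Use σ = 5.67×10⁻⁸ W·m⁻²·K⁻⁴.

At equilibrium, absorbed power = emitted power.
Absorbing cross-section = πr² = 1.269×10¹⁵ m²; emitting surface = 4πr² = 5.077×10¹⁵ m² (ratio 4).
(1−a)S·A_cross = εσ·A_surf·T⁴  ⇒  T⁴ = (1−a)S/(4σ).
T⁴ = 0.700·4890/(4·5.67×10⁻⁸) = 1.509×10¹⁰ K⁴.
T = (1.509×10¹⁰)^(1/4).

T ≈ 351 K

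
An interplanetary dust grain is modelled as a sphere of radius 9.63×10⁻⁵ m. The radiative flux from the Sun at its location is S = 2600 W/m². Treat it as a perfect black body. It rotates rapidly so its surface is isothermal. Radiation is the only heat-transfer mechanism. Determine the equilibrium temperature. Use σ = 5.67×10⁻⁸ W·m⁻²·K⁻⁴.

T ≈ 327 K

At equilibrium, absorbed power = emitted power.
Absorbing cross-section = πr² = 2.913×10⁻⁸ m²; emitting surface = 4πr² = 1.165×10⁻⁷ m² (ratio 4).
S·A_cross = εσ·A_surf·T⁴  ⇒  T⁴ = S/(4σ).
T⁴ = 1.00·2600/(4·5.67×10⁻⁸) = 1.146×10¹⁰ K⁴.
T = (1.146×10¹⁰)^(1/4).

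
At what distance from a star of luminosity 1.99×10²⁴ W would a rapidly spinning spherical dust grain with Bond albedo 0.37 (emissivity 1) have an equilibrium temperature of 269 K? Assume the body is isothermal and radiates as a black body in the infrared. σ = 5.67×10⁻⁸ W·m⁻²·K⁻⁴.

d ≈ 9.17×10⁹ m

For an isothermal black-emitting sphere, (1−a)S·πr² = σ·4πr²·T⁴ ⇒ S = 4σT⁴/(1−a).
S = 4·5.67×10⁻⁸·(269)⁴/0.630 = 1885 W/m².
Flux falls as S = L/(4πd²), so d = √(L/(4πS)) = √(1.99×10²⁴/(4π·1885)).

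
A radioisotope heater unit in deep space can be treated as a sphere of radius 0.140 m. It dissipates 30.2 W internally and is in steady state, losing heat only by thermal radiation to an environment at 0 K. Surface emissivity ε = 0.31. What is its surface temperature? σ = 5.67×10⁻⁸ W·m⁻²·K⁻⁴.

Steady state: internal power = radiated power, P = εσA T⁴.
Radiating area A = 4πr² = 0.2463 m².
T⁴ = P/(εσA) = 30.2/(0.31·5.67×10⁻⁸·0.2463) = 6.976×10⁹ K⁴.
T = (6.976×10⁹)^(1/4).

T ≈ 289 K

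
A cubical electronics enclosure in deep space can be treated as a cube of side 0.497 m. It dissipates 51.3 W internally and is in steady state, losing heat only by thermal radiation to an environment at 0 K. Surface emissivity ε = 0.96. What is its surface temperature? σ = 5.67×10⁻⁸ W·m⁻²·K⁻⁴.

T ≈ 159 K

Steady state: internal power = radiated power, P = εσA T⁴.
Radiating area A = 6L² = 1.482 m².
T⁴ = P/(εσA) = 51.3/(0.96·5.67×10⁻⁸·1.482) = 6.359×10⁸ K⁴.
T = (6.359×10⁸)^(1/4).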